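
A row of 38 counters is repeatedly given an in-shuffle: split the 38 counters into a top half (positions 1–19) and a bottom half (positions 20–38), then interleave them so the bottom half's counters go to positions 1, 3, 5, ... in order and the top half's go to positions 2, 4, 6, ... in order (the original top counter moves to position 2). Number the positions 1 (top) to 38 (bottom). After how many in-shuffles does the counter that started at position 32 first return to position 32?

Follow position 32 under repeated in-shuffles:
32 → 25 → 11 → 22 → 5 → 10 → 20 → 1 → 2 → 4 → 8 → 16 → 32
It first returns after 12 in-shuffles.

12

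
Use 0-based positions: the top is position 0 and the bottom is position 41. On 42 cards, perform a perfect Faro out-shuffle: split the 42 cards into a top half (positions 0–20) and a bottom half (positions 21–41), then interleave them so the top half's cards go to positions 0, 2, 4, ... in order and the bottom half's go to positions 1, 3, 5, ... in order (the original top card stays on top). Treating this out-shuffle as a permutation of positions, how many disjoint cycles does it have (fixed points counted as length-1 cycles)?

Trace each unvisited position around until it returns:
(0) (1 2 4 8 16 32 ... len 20) (3 6 12 24 7 14 ... len 20) (41)
4 cycles in total.

4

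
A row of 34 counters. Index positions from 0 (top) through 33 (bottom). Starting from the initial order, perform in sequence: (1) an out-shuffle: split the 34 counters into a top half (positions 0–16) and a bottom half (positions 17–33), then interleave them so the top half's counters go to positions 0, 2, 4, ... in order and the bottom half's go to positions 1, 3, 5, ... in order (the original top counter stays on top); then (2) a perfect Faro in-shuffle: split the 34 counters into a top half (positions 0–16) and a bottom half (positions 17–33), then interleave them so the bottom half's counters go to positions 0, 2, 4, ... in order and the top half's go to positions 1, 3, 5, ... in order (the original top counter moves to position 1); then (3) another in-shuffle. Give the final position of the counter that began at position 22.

12

Track the counter from position 22 forward through each operation:
  after op 1 (out-shuffle): 22 → 11
  after op 2 (in-shuffle): 11 → 23
  after op 3 (in-shuffle): 23 → 12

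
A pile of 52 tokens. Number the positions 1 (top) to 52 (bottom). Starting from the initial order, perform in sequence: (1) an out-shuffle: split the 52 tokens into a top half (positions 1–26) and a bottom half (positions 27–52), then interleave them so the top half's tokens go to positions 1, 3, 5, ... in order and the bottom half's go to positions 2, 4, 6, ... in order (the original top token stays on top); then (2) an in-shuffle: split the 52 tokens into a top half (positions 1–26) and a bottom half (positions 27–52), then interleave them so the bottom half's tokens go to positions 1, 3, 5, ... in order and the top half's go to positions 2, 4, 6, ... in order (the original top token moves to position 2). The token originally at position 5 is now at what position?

18

Track the token from position 5 forward through each operation:
  after op 1 (out-shuffle): 5 → 9
  after op 2 (in-shuffle): 9 → 18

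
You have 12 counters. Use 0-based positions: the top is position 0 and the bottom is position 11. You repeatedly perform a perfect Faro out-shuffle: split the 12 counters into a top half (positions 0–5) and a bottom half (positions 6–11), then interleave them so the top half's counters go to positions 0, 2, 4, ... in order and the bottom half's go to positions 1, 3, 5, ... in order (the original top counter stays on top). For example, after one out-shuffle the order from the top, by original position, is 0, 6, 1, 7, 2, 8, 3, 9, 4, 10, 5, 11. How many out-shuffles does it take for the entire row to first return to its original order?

The out-shuffle permutes the 12 positions with cycle lengths [1, 1, 10].
Every counter is home exactly when every cycle has completed a whole number of laps, i.e. after lcm(1, 10) = 10 out-shuffles.

10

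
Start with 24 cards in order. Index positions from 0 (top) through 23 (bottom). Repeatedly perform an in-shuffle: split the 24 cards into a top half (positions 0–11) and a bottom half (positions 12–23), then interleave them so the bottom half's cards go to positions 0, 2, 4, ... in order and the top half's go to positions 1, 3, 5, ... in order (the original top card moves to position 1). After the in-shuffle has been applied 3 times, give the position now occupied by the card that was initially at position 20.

Track the card's position through each in-shuffle:
20 → 16 → 8 → 17

17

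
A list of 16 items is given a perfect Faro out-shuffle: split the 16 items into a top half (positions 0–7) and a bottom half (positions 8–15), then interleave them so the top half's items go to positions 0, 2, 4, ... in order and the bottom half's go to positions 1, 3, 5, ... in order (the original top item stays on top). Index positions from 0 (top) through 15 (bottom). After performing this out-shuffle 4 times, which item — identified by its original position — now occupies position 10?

10

Work backwards from position 10, undoing one out-shuffle at a time:
10 ← 5 ← 10 ← 5 ← 10
So the item now at position 10 started at position 10.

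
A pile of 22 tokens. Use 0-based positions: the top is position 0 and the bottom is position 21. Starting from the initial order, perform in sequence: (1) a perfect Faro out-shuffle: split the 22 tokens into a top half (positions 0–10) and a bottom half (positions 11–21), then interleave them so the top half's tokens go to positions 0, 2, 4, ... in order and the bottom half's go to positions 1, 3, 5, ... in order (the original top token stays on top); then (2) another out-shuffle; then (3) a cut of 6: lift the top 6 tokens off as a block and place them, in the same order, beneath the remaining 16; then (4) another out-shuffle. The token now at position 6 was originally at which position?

Undo the operations in reverse order, starting from position 6:
  undo op 4 (out-shuffle, from top half): 6 ← 3
  undo op 3 (cut 6): 3 ← 9
  undo op 2 (out-shuffle, from bottom half): 9 ← 15
  undo op 1 (out-shuffle, from bottom half): 15 ← 18
So the token at position 6 came from original position 18.

18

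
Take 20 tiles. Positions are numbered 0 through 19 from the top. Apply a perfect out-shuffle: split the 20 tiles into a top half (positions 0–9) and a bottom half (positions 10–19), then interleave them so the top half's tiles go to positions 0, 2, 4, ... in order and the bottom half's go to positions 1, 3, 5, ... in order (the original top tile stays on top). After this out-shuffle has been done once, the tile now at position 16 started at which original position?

Work backwards from position 16, undoing one out-shuffle at a time:
16 ← 8
So the tile now at position 16 started at position 8.

8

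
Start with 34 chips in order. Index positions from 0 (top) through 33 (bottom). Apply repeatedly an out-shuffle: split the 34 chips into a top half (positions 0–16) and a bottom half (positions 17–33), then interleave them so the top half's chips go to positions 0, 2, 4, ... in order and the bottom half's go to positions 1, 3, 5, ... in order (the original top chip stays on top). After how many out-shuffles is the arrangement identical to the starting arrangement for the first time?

The out-shuffle permutes the 34 positions with cycle lengths [1, 1, 2, 10, 10, 10].
Every chip is home exactly when every cycle has completed a whole number of laps, i.e. after lcm(1, 2, 10) = 10 out-shuffles.

10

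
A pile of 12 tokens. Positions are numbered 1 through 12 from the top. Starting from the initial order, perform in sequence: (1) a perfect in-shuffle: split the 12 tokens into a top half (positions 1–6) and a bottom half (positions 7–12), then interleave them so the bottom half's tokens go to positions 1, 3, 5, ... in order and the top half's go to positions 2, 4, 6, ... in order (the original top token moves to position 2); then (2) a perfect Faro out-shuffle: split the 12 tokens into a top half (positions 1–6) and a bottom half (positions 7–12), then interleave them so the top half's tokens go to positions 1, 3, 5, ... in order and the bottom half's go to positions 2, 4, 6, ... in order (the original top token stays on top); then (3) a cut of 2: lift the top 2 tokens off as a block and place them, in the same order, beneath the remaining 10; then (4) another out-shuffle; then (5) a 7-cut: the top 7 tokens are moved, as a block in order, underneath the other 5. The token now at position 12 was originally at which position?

Undo the operations in reverse order, starting from position 12:
  undo op 5 (cut 7): 12 ← 7
  undo op 4 (out-shuffle, from top half): 7 ← 4
  undo op 3 (cut 2): 4 ← 6
  undo op 2 (out-shuffle, from bottom half): 6 ← 9
  undo op 1 (in-shuffle, from bottom half): 9 ← 11
So the token at position 12 came from original position 11.

11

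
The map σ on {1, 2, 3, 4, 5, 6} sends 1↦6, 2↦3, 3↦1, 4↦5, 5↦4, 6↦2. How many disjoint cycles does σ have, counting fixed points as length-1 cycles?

2

Cycle decomposition: (1 6 2 3) (4 5).
2 cycles.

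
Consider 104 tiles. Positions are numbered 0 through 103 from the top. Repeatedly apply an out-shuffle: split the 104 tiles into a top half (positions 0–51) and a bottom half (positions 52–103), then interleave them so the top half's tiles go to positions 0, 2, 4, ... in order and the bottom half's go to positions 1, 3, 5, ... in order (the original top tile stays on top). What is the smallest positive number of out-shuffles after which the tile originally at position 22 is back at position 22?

Follow position 22 under repeated out-shuffles:
22 → 44 → 88 → 73 → 43 → 86 → 69 → 35 → ... → 22 (length 51)
It first returns after 51 out-shuffles.

51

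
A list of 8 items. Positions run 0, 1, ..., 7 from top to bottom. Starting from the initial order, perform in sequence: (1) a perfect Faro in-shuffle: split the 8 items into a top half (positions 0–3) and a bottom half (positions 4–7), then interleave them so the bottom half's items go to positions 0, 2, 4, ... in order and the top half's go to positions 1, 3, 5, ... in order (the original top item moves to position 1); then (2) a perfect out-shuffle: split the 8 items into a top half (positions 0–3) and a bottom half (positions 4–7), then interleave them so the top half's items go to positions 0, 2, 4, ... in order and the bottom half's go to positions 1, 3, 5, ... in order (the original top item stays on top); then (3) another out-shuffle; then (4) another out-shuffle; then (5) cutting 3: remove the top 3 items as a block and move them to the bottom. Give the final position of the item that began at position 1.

0

Track the item from position 1 forward through each operation:
  after op 1 (in-shuffle): 1 → 3
  after op 2 (out-shuffle): 3 → 6
  after op 3 (out-shuffle): 6 → 5
  after op 4 (out-shuffle): 5 → 3
  after op 5 (cut 3): 3 → 0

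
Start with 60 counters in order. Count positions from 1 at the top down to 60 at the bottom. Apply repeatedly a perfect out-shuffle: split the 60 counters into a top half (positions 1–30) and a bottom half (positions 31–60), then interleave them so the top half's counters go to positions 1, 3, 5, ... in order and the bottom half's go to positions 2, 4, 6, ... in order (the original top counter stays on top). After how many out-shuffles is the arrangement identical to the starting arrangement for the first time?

58

The out-shuffle permutes the 60 positions with cycle lengths [1, 1, 58].
Every counter is home exactly when every cycle has completed a whole number of laps, i.e. after lcm(1, 58) = 58 out-shuffles.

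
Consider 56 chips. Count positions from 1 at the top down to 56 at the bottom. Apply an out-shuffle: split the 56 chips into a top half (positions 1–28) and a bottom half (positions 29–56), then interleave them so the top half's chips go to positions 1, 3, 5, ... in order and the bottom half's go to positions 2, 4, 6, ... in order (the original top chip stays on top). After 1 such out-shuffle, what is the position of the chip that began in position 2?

Track the chip's position through each out-shuffle:
2 → 3

3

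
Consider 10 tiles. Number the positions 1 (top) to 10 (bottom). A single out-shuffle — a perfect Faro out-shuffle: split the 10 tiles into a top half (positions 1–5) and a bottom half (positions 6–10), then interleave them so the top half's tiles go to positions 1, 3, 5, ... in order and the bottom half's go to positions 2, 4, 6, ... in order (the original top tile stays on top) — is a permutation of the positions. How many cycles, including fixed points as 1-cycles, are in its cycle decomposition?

Trace each unvisited position around until it returns:
(1) (2 3 5 9 8 6) (4 7) (10)
4 cycles in total.

4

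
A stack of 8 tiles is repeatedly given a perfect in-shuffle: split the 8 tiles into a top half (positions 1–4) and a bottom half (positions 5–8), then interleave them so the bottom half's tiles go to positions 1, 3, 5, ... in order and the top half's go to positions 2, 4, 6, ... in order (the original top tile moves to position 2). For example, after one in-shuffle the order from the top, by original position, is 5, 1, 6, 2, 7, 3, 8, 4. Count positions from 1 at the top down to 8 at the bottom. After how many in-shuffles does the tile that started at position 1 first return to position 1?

6

Follow position 1 under repeated in-shuffles:
1 → 2 → 4 → 8 → 7 → 5 → 1
It first returns after 6 in-shuffles.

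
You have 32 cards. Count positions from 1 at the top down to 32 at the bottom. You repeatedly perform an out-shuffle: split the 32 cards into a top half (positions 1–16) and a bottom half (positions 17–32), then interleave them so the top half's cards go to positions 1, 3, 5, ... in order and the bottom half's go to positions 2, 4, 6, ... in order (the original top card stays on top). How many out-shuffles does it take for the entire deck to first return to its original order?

5

The out-shuffle permutes the 32 positions with cycle lengths [1, 1, 5, 5, 5, 5, 5, 5].
Every card is home exactly when every cycle has completed a whole number of laps, i.e. after lcm(1, 5) = 5 out-shuffles.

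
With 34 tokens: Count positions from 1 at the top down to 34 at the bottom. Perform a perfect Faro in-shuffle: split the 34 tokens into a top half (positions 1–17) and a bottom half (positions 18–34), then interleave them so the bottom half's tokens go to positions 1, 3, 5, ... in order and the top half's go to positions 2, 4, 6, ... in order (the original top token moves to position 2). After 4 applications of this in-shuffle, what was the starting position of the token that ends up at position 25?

30

Work backwards from position 25, undoing one in-shuffle at a time:
25 ← 30 ← 15 ← 25 ← 30
So the token now at position 25 started at position 30.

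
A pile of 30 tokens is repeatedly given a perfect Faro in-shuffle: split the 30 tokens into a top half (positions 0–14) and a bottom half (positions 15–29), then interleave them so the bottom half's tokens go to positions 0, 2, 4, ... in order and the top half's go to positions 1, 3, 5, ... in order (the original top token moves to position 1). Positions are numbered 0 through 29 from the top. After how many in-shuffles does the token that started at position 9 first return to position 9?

5

Follow position 9 under repeated in-shuffles:
9 → 19 → 8 → 17 → 4 → 9
It first returns after 5 in-shuffles.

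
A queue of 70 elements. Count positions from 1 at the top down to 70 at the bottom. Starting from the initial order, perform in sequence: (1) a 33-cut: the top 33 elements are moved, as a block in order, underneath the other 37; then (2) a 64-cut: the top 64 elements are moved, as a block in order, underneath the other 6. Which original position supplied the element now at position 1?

Undo the operations in reverse order, starting from position 1:
  undo op 2 (cut 64): 1 ← 65
  undo op 1 (cut 33): 65 ← 28
So the element at position 1 came from original position 28.

28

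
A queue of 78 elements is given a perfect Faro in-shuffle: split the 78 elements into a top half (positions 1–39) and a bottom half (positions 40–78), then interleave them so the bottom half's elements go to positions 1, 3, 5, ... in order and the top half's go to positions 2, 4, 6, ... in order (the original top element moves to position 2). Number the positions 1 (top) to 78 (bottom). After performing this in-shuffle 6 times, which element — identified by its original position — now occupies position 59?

Work backwards from position 59, undoing one in-shuffle at a time:
59 ← 69 ← 74 ← 37 ← 58 ← 29 ← 54
So the element now at position 59 started at position 54.

54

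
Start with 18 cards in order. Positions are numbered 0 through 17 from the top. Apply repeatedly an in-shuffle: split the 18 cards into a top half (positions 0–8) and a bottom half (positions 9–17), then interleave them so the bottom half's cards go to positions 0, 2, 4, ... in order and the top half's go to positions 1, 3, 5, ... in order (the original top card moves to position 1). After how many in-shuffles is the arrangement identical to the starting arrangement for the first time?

18

The in-shuffle permutes the 18 positions with cycle lengths [18].
Every card is home exactly when every cycle has completed a whole number of laps, i.e. after lcm(18) = 18 in-shuffles.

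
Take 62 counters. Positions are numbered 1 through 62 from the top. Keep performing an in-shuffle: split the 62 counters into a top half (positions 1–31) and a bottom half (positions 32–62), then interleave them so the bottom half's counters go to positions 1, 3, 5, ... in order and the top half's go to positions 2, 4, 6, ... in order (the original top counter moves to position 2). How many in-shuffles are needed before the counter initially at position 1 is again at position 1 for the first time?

6

Follow position 1 under repeated in-shuffles:
1 → 2 → 4 → 8 → 16 → 32 → 1
It first returns after 6 in-shuffles.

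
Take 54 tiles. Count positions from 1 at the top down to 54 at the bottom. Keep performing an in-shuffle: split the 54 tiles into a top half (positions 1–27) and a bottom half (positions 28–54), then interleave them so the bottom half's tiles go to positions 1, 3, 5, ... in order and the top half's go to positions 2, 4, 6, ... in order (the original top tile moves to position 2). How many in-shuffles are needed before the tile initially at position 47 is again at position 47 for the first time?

20

Follow position 47 under repeated in-shuffles:
47 → 39 → 23 → 46 → 37 → 19 → 38 → 21 → 42 → 29 → 3 → 6 → 12 → 24 → 48 → 41 → 27 → 54 → 53 → 51 → 47
It first returns after 20 in-shuffles.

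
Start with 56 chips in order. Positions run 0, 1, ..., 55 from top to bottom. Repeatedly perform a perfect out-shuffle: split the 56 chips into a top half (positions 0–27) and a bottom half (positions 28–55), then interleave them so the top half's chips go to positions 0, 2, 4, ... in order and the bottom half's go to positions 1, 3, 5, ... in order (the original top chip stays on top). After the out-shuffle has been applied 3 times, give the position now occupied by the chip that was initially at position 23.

Track the chip's position through each out-shuffle:
23 → 46 → 37 → 19

19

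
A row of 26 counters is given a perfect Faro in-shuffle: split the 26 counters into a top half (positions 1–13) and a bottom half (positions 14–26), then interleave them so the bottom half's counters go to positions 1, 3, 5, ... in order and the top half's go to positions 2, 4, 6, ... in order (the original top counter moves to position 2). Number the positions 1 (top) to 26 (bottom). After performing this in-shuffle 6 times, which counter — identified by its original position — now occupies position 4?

22

Work backwards from position 4, undoing one in-shuffle at a time:
4 ← 2 ← 1 ← 14 ← 7 ← 17 ← 22
So the counter now at position 4 started at position 22.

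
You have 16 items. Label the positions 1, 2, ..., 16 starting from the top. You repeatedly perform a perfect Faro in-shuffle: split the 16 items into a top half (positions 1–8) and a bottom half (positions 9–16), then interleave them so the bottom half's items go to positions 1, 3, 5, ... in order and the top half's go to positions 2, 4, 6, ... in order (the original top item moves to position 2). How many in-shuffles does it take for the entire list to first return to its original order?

8

The in-shuffle permutes the 16 positions with cycle lengths [8, 8].
Every item is home exactly when every cycle has completed a whole number of laps, i.e. after lcm(8) = 8 in-shuffles.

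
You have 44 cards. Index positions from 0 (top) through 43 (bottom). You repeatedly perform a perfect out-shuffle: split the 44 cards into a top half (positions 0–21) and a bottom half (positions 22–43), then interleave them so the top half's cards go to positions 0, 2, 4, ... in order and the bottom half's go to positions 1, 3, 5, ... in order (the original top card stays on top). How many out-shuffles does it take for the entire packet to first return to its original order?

14

The out-shuffle permutes the 44 positions with cycle lengths [1, 1, 14, 14, 14].
Every card is home exactly when every cycle has completed a whole number of laps, i.e. after lcm(1, 14) = 14 out-shuffles.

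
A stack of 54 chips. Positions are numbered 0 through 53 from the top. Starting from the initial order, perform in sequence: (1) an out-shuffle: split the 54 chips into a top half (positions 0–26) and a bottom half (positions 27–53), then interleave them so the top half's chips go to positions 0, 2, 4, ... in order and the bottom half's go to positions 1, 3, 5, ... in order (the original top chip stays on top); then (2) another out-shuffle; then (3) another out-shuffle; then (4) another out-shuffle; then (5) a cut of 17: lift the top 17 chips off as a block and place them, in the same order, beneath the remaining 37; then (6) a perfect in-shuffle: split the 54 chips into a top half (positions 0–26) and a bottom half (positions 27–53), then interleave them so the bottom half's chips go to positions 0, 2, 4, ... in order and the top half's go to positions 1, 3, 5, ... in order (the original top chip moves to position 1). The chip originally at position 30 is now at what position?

26

Track the chip from position 30 forward through each operation:
  after op 1 (out-shuffle): 30 → 7
  after op 2 (out-shuffle): 7 → 14
  after op 3 (out-shuffle): 14 → 28
  after op 4 (out-shuffle): 28 → 3
  after op 5 (cut 17): 3 → 40
  after op 6 (in-shuffle): 40 → 26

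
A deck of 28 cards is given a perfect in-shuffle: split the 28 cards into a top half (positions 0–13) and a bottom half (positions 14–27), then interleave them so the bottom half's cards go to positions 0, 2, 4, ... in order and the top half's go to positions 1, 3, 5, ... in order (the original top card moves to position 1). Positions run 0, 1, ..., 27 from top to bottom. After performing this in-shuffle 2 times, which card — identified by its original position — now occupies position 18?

Work backwards from position 18, undoing one in-shuffle at a time:
18 ← 23 ← 11
So the card now at position 18 started at position 11.

11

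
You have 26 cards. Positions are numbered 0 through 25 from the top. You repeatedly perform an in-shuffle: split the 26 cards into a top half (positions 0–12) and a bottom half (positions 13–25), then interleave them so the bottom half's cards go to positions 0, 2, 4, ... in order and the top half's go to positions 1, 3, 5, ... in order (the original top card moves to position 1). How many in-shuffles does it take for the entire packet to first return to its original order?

18

The in-shuffle permutes the 26 positions with cycle lengths [2, 6, 18].
Every card is home exactly when every cycle has completed a whole number of laps, i.e. after lcm(2, 6, 18) = 18 in-shuffles.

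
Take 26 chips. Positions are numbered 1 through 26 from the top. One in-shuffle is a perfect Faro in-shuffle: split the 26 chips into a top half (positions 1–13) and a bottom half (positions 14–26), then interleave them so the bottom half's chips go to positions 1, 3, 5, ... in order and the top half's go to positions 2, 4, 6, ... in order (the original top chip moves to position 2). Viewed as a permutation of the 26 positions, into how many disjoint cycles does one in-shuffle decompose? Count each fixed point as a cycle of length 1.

3

Trace each unvisited position around until it returns:
(1 2 4 8 16 5 ... len 18) (3 6 12 24 21 15) (9 18)
3 cycles in total.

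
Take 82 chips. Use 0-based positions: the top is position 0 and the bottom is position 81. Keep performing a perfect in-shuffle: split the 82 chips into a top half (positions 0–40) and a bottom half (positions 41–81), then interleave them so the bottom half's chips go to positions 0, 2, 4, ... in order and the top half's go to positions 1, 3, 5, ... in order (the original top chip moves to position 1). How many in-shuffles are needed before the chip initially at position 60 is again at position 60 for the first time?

Follow position 60 under repeated in-shuffles:
60 → 38 → 77 → 72 → 62 → 42 → 2 → 5 → ... → 60 (length 82)
It first returns after 82 in-shuffles.

82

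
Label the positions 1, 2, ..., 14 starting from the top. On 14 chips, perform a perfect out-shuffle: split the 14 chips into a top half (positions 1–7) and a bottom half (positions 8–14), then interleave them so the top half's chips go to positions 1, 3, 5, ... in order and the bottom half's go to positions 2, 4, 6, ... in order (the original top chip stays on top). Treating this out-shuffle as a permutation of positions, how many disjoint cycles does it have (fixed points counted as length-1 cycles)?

3

Trace each unvisited position around until it returns:
(1) (2 3 5 9 4 7 ... len 12) (14)
3 cycles in total.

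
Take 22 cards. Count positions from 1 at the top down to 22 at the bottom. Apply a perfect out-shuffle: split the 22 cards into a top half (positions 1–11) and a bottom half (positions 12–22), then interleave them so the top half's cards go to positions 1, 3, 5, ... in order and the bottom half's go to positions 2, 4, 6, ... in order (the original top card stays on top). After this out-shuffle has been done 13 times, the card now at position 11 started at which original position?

6

Work backwards from position 11, undoing one out-shuffle at a time:
11 ← 6 ← 14 ← 18 ← 20 ← ... ← 6 (13 steps).
So the card now at position 11 started at position 6.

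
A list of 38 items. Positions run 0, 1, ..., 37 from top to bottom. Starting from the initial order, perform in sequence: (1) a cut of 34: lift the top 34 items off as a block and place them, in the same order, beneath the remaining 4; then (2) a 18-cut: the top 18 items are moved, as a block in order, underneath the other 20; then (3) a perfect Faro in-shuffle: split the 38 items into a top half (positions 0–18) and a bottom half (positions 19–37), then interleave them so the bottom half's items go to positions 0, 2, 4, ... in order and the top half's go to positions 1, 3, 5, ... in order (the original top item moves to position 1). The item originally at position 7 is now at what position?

24

Track the item from position 7 forward through each operation:
  after op 1 (cut 34): 7 → 11
  after op 2 (cut 18): 11 → 31
  after op 3 (in-shuffle): 31 → 24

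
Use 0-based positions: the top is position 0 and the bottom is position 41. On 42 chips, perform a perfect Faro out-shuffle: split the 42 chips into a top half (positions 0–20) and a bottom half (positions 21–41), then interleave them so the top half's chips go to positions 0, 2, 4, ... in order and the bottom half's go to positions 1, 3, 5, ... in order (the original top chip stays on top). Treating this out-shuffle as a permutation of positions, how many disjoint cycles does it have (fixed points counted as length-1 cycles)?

4

Trace each unvisited position around until it returns:
(0) (1 2 4 8 16 32 ... len 20) (3 6 12 24 7 14 ... len 20) (41)
4 cycles in total.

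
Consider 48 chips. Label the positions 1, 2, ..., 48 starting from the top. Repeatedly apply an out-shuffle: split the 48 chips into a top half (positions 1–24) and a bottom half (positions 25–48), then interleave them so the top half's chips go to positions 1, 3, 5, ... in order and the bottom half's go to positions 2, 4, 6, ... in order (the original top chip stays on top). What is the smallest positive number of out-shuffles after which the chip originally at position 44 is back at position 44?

Follow position 44 under repeated out-shuffles:
44 → 40 → 32 → 16 → 31 → 14 → 27 → 6 → ... → 44 (length 23)
It first returns after 23 out-shuffles.

23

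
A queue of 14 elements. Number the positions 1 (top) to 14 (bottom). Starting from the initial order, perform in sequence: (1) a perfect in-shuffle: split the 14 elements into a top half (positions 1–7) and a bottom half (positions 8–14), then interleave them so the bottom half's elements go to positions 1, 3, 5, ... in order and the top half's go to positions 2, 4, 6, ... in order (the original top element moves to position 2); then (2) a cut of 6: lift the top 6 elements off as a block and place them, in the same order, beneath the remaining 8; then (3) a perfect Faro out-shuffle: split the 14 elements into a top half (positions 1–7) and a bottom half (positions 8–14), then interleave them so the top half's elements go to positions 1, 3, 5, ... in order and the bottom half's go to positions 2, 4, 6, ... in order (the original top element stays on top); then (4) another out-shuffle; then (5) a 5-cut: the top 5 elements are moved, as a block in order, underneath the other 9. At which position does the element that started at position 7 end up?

12

Track the element from position 7 forward through each operation:
  after op 1 (in-shuffle): 7 → 14
  after op 2 (cut 6): 14 → 8
  after op 3 (out-shuffle): 8 → 2
  after op 4 (out-shuffle): 2 → 3
  after op 5 (cut 5): 3 → 12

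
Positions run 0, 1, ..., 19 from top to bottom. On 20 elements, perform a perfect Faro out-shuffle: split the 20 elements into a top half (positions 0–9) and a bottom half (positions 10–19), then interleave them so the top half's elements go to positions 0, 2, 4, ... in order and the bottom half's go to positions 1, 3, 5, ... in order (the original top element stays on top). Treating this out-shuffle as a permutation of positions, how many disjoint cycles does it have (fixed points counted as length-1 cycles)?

3

Trace each unvisited position around until it returns:
(0) (1 2 4 8 16 13 ... len 18) (19)
3 cycles in total.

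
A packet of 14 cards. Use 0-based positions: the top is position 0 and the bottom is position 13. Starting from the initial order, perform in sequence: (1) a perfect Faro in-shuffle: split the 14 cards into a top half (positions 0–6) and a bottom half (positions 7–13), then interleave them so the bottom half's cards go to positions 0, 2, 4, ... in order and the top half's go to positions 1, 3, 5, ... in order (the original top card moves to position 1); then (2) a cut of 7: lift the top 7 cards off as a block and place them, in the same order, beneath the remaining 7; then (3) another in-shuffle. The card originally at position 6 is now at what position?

Track the card from position 6 forward through each operation:
  after op 1 (in-shuffle): 6 → 13
  after op 2 (cut 7): 13 → 6
  after op 3 (in-shuffle): 6 → 13

13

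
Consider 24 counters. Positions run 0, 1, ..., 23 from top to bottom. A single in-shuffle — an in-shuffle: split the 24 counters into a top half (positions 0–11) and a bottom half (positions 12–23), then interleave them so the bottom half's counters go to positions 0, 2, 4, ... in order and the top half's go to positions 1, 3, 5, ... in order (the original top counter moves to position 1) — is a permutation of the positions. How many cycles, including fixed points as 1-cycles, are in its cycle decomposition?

2

Trace each unvisited position around until it returns:
(0 1 3 7 15 6 ... len 20) (4 9 19 14)
2 cycles in total.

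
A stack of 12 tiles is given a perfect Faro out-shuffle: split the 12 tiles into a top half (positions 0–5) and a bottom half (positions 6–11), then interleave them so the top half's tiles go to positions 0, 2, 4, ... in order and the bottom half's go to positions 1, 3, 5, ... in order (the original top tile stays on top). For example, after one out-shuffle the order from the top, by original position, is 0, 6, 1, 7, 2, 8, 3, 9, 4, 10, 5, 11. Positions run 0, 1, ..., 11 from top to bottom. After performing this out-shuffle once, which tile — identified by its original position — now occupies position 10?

5

Work backwards from position 10, undoing one out-shuffle at a time:
10 ← 5
So the tile now at position 10 started at position 5.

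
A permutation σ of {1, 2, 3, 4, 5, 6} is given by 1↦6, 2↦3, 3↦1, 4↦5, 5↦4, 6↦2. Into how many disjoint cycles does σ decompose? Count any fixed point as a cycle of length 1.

Cycle decomposition: (1 6 2 3) (4 5).
2 cycles.

2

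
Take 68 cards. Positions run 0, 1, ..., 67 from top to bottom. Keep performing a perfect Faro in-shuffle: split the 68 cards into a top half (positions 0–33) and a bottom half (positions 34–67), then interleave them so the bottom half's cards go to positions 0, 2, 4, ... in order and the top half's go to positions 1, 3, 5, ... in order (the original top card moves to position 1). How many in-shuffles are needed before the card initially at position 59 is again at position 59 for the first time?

Follow position 59 under repeated in-shuffles:
59 → 50 → 32 → 65 → 62 → 56 → 44 → 20 → 41 → 14 → 29 → 59
It first returns after 11 in-shuffles.

11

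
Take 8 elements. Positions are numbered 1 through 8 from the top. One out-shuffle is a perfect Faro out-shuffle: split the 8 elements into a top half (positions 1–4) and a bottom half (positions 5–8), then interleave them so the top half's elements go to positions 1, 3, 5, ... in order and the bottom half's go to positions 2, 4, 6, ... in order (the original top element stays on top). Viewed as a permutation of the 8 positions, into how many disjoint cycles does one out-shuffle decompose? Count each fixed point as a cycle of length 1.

4

Trace each unvisited position around until it returns:
(1) (2 3 5) (4 7 6) (8)
4 cycles in total.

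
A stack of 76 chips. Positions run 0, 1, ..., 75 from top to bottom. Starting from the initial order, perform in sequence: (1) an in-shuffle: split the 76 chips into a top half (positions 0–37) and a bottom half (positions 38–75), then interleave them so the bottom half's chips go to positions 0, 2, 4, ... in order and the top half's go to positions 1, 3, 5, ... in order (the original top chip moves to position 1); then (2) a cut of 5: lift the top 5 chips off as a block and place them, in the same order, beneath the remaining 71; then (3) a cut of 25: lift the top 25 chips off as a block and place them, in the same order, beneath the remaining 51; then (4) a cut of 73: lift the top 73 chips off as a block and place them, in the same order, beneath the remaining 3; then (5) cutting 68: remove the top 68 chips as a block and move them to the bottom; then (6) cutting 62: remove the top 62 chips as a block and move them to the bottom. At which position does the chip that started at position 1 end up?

Track the chip from position 1 forward through each operation:
  after op 1 (in-shuffle): 1 → 3
  after op 2 (cut 5): 3 → 74
  after op 3 (cut 25): 74 → 49
  after op 4 (cut 73): 49 → 52
  after op 5 (cut 68): 52 → 60
  after op 6 (cut 62): 60 → 74

74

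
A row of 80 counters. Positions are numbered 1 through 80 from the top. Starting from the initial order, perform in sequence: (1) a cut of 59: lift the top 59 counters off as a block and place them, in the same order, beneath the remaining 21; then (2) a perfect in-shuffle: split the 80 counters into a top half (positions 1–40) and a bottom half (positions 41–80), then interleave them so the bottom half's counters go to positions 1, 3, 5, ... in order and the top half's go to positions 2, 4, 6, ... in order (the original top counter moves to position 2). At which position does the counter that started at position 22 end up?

5

Track the counter from position 22 forward through each operation:
  after op 1 (cut 59): 22 → 43
  after op 2 (in-shuffle): 43 → 5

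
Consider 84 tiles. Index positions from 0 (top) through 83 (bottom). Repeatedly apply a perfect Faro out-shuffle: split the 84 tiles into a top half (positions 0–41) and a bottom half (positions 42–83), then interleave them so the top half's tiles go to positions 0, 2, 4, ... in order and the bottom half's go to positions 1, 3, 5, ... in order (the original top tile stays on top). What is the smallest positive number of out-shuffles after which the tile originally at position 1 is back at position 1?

82

Follow position 1 under repeated out-shuffles:
1 → 2 → 4 → 8 → 16 → 32 → 64 → 45 → ... → 1 (length 82)
It first returns after 82 out-shuffles.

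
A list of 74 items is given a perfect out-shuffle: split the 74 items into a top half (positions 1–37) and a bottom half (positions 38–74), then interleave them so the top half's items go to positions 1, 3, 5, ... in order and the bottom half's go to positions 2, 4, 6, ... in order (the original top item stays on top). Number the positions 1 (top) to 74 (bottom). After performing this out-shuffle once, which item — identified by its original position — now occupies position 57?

29

Work backwards from position 57, undoing one out-shuffle at a time:
57 ← 29
So the item now at position 57 started at position 29.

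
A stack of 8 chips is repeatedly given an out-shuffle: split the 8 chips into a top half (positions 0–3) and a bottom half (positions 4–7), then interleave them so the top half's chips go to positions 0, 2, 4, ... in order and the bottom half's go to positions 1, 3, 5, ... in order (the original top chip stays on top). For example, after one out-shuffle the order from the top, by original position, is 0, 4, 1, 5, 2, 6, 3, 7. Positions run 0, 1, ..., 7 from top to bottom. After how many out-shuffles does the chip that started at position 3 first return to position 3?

Follow position 3 under repeated out-shuffles:
3 → 6 → 5 → 3
It first returns after 3 out-shuffles.

3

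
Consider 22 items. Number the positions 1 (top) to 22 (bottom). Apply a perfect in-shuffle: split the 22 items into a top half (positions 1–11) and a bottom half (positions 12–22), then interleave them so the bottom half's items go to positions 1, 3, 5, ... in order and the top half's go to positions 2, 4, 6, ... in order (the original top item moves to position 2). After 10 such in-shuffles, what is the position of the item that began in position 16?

8

Track the item's position through each in-shuffle:
16 → 9 → 18 → 13 → 3 → 6 → 12 → 1 → 2 → 4 → 8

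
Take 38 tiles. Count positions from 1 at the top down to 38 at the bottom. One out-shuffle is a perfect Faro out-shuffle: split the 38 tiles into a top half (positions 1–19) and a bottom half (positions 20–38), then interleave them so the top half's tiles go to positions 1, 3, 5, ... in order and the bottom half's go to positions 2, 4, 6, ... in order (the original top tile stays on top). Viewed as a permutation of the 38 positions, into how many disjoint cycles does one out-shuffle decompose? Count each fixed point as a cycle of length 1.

3

Trace each unvisited position around until it returns:
(1) (2 3 5 9 17 33 ... len 36) (38)
3 cycles in total.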